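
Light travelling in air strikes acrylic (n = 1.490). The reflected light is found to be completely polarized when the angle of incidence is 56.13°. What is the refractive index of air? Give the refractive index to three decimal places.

n ≈ 1.000

Brewster's law: tan θ_B = n₂/n₁ (light incident in air, refracted into acrylic).
n₁ = n₂ / tan θ_B = 1.490 / tan 56.13° = 1.000.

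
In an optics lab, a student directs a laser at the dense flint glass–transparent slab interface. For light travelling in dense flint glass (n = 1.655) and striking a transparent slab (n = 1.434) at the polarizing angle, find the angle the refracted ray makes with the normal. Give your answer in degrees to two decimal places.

θ_B = arctan(n₂/n₁) = arctan(1.434/1.655) = 40.91°.
At Brewster's angle the reflected and refracted rays are perpendicular, so θ_t = 90° − θ_B = 90° − 40.91° = 49.09°.

θ_t ≈ 49.09°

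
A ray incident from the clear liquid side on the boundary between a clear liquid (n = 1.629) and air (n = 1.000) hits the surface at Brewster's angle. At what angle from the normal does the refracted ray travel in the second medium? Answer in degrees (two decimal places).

θ_B = arctan(n₂/n₁) = arctan(1.000/1.629) = 31.54°.
At Brewster's angle the reflected and refracted rays are perpendicular, so θ_t = 90° − θ_B = 90° − 31.54° = 58.46°.

θ_t ≈ 58.46°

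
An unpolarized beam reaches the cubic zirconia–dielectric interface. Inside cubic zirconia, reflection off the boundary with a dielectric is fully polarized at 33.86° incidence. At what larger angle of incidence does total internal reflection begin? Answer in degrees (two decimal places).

n₂/n₁ = tan 33.86° = 0.6710; the critical angle satisfies sin θ_c = n₂/n₁.
θ_c = arcsin(0.6710) = 42.14°.

θ_c ≈ 42.14°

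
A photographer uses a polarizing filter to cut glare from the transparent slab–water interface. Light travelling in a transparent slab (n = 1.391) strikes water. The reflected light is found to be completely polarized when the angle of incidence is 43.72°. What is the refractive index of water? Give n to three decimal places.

n ≈ 1.330

Brewster's law: tan θ_B = n₂/n₁ (light incident in a transparent slab, refracted into water).
n₂ = n₁ tan θ_B = 1.391 × tan 43.72° = 1.330.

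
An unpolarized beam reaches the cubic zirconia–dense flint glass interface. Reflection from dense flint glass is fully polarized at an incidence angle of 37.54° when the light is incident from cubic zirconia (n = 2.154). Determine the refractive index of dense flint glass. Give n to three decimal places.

Full polarization of the reflected beam means tan θ_B = n₂/n₁, where n₁ is the incident medium (cubic zirconia).
n₂ = n₁ tan θ_B = 2.154 × tan 37.54° = 1.655.

n ≈ 1.655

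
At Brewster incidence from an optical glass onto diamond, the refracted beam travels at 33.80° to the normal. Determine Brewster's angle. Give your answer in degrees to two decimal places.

Brewster's condition makes the reflected and refracted beams perpendicular: θ_B + θ_t = 90°.
θ_B = 90° − 33.80° = 56.20°.

θ_B ≈ 56.20°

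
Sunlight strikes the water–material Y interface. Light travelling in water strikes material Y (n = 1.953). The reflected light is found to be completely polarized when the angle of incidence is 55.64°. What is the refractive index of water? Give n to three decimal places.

Brewster's law: tan θ_B = n₂/n₁ (light incident in water, refracted into material Y).
n₁ = n₂ / tan θ_B = 1.953 / tan 55.64° = 1.335.

n ≈ 1.335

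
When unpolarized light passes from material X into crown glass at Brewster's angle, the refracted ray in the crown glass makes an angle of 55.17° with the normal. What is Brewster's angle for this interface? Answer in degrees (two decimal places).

θ_B ≈ 34.83°

Since the reflected and refracted rays are at right angles at the polarizing angle, θ_B + θ_t = 90°.
θ_B = 90° − 55.17° = 34.83°.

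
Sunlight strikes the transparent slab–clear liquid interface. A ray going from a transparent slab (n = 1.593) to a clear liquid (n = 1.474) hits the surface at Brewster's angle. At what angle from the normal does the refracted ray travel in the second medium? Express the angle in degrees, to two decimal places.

θ_t ≈ 47.22°

First find Brewster's angle: tan θ_B = 1.474/1.593 = 0.9253, giving θ_B = 42.78°.
Since θ_B + θ_t = 90° at Brewster incidence, θ_t = 90° − 42.78° = 47.22°.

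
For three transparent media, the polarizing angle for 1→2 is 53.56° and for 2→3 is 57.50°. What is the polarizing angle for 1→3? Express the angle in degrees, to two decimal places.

Each Brewster angle gives a ratio: n₂/n₁ = tan 53.56° = 1.3544, n₃/n₂ = tan 57.50° = 1.5697.
n₃/n₁ = 2.1260. Then tan θ_B(1→3) = n₃/n₁, so θ_B(1→3) = arctan(2.1260) = 64.81°.

θ_B ≈ 64.81°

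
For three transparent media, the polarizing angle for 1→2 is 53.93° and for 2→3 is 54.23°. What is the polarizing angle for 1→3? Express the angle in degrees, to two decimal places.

Each Brewster angle gives a ratio: n₂/n₁ = tan 53.93° = 1.3729, n₃/n₂ = tan 54.23° = 1.3881.
So n₃/n₁ = (n₂/n₁)(n₃/n₂) = 1.3729 × 1.3881 = 1.9056.
θ_B(1→3) = arctan(1.9056) = 62.31°.

θ_B ≈ 62.31°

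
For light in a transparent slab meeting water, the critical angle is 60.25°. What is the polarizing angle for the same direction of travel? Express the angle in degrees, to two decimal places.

At the critical angle sin θ_c = n₂/n₁, giving n₂/n₁ = sin 60.25° = 0.8682.
Then tan θ_B = n₂/n₁ = 0.8682, so θ_B = arctan 0.8682 = 40.96°.

θ_B ≈ 40.96°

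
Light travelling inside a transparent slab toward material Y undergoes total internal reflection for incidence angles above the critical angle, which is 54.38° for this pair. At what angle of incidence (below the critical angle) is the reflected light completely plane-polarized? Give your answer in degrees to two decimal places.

n₂/n₁ = sin θ_c = sin 54.38° = 0.8129.
tan θ_B equals the same ratio, so θ_B = arctan(0.8129) = 39.11°.

θ_B ≈ 39.11°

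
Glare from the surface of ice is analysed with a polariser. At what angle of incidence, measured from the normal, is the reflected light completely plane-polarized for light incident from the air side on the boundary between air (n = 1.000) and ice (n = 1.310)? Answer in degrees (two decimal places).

The reflected p-component vanishes when tan θ_B = n₂/n₁.
Brewster's condition: tan θ_B = n₂/n₁ = 1.310/1.000 = 1.3100.
θ_B = arctan(1.3100) = 52.64°.

θ_B ≈ 52.64°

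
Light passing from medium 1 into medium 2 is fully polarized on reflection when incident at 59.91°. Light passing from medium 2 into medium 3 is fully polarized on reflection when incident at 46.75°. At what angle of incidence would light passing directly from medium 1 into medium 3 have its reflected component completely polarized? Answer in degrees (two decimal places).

tan θ_B(1→2) = n₂/n₁ = tan 59.91° = 1.7258.
tan θ_B(2→3) = n₃/n₂ = tan 46.75° = 1.0630.
n₃/n₁ = 1.8346. Then tan θ_B(1→3) = n₃/n₁, so θ_B(1→3) = arctan(1.8346) = 61.41°.

θ_B ≈ 61.41°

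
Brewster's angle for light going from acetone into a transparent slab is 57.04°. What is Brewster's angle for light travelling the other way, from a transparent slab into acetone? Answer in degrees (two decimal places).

θ_B' ≈ 32.96°

Reversing the direction swaps n₁ and n₂, so tan θ_B' = 1/tan θ_B and θ_B' = 90° − θ_B.
Hence θ_B' = 90° − 57.04° = 32.96°.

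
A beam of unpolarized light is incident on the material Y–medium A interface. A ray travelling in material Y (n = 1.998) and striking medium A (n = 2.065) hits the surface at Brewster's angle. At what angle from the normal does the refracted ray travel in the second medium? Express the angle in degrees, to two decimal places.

θ_B = arctan(n₂/n₁) = arctan(2.065/1.998) = 45.94°.
At Brewster's angle the reflected and refracted rays are perpendicular, so θ_t = 90° − θ_B = 90° − 45.94° = 44.06°.

θ_t ≈ 44.06°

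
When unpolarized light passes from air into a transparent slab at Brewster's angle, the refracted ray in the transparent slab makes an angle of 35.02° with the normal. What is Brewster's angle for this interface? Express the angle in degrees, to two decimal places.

Brewster's condition makes the reflected and refracted beams perpendicular: θ_B + θ_t = 90°.
So θ_B = 90° − θ_t = 90° − 35.02° = 54.98°.

θ_B ≈ 54.98°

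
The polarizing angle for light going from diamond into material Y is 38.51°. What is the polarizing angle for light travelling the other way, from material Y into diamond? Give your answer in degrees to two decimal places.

tan θ_B' = n₁/n₂ = 1/tan θ_B, so θ_B' = 90° − θ_B.
θ_B' = 90° − 38.51° = 51.49°.

θ_B' ≈ 51.49°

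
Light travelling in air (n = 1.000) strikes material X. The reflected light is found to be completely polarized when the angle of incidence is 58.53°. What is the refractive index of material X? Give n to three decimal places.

Full polarization of the reflected beam means tan θ_B = n₂/n₁, where n₁ is the incident medium (air).
n₂ = n₁ tan θ_B = 1.000 × tan 58.53° = 1.634.

n ≈ 1.634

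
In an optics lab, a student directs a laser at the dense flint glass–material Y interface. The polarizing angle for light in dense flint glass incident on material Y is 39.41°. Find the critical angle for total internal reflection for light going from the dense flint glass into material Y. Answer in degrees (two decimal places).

tan θ_B = n₂/n₁ = tan 39.41° = 0.8217.
Total internal reflection: sin θ_c = n₂/n₁ = 0.8217.
θ_c = arcsin(0.8217) = 55.26°.

θ_c ≈ 55.26°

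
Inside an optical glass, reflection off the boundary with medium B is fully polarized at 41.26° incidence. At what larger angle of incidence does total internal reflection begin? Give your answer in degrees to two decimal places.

θ_c ≈ 61.32°

tan θ_B = n₂/n₁ = tan 41.26° = 0.8773.
Total internal reflection: sin θ_c = n₂/n₁ = 0.8773.
θ_c = arcsin(0.8773) = 61.32°.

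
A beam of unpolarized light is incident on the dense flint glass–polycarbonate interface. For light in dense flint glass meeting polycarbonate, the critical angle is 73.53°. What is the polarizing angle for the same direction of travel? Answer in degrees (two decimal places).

At the critical angle sin θ_c = n₂/n₁, giving n₂/n₁ = sin 73.53° = 0.9590.
Then tan θ_B = n₂/n₁ = 0.9590, so θ_B = arctan 0.9590 = 43.80°.

θ_B ≈ 43.80°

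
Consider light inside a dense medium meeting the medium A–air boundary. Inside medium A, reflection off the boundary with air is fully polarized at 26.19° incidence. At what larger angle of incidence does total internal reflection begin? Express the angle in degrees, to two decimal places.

From Brewster, n₂/n₁ = tan θ_B = tan 26.19° = 0.4918.
Then sin θ_c = n₂/n₁ = 0.4918, so θ_c = arcsin 0.4918 = 29.46°.

θ_c ≈ 29.46°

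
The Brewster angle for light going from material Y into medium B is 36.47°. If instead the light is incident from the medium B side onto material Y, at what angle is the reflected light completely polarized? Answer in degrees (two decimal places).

Reversing the direction swaps n₁ and n₂, so tan θ_B' = 1/tan θ_B and θ_B' = 90° − θ_B.
Hence θ_B' = 90° − 36.47° = 53.53°.

θ_B' ≈ 53.53°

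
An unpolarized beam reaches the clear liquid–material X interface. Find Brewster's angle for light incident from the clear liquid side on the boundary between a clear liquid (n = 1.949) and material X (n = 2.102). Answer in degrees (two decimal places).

θ_B ≈ 47.16°

Brewster's condition: tan θ_B = n₂/n₁ = 2.102/1.949 = 1.0785. Taking the arctangent, θ_B = 47.16°.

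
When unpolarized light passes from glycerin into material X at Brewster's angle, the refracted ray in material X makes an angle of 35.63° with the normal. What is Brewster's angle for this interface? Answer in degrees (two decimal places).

θ_B ≈ 54.37°

At Brewster's angle the reflected and refracted rays are perpendicular, so θ_B + θ_t = 90°.
θ_B = 90° − 35.63° = 54.37°.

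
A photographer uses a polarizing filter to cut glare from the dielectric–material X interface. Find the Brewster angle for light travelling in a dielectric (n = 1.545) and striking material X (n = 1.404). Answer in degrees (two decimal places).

Brewster's condition: tan θ_B = n₂/n₁ = 1.404/1.545 = 0.9087. Taking the arctangent, θ_B = 42.26°.

θ_B ≈ 42.26°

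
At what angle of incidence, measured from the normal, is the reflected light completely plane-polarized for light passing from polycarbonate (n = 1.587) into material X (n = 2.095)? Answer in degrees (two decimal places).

θ_B ≈ 52.86°

The reflected p-component vanishes when tan θ_B = n₂/n₁.
tan θ_B = n₂/n₁ = 2.095/1.587 = 1.3201.
θ_B = arctan(1.3201) = 52.86°.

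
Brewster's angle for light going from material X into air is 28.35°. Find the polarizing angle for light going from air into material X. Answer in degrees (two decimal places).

θ_B' ≈ 61.65°

Reversing the direction swaps n₁ and n₂, so tan θ_B' = 1/tan θ_B and θ_B' = 90° − θ_B.
Hence θ_B' = 90° − 28.35° = 61.65°.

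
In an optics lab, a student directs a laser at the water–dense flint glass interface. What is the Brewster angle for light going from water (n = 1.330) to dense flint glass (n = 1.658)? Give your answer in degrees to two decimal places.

Here n₂/n₁ = 1.658/1.330 = 1.2466, and Brewster's law gives tan θ_B = n₂/n₁. Taking the arctangent, θ_B = 51.26°.

θ_B ≈ 51.26°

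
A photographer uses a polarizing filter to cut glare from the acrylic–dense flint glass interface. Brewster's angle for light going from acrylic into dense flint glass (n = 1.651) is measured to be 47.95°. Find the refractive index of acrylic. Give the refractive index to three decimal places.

n ≈ 1.489

At Brewster's angle, tan θ_B = n₂/n₁ with n₁ on the incident side (acrylic) and n₂ on the transmitted side (dense flint glass).
n₁ = n₂ / tan θ_B = 1.651 / tan 47.95° = 1.489.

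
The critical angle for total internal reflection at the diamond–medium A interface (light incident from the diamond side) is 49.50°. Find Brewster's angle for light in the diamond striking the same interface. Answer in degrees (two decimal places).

θ_B ≈ 37.25°

n₂/n₁ = sin θ_c = sin 49.50° = 0.7604.
tan θ_B equals the same ratio, so θ_B = arctan(0.7604) = 37.25°.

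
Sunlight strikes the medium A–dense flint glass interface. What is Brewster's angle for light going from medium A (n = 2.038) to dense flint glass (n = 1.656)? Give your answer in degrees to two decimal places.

At Brewster's angle the reflected and refracted rays are perpendicular, which with Snell's law gives tan θ_B = n₂/n₁.
Brewster's condition: tan θ_B = n₂/n₁ = 1.656/2.038 = 0.8126.
θ_B = arctan(0.8126) = 39.10°.

θ_B ≈ 39.10°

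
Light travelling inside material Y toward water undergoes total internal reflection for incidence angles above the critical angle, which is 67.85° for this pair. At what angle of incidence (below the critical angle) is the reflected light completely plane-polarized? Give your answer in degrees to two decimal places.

n₂/n₁ = sin θ_c = sin 67.85° = 0.9262.
tan θ_B equals the same ratio, so θ_B = arctan(0.9262) = 42.81°.

θ_B ≈ 42.81°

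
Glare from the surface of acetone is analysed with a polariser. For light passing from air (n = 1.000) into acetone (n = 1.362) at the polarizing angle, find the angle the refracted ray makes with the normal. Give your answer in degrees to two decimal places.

θ_t ≈ 36.29°

tan θ_B = n₂/n₁ = 1.362/1.000 = 1.3620, so θ_B = 53.71°.
The refracted ray is perpendicular to the reflected ray, so θ_t = 90° − θ_B = 36.29°.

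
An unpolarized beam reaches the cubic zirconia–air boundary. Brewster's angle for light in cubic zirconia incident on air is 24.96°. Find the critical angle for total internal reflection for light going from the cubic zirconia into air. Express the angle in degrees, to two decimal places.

θ_c ≈ 27.74°

n₂/n₁ = tan 24.96° = 0.4655; the critical angle satisfies sin θ_c = n₂/n₁.
θ_c = arcsin(0.4655) = 27.74°.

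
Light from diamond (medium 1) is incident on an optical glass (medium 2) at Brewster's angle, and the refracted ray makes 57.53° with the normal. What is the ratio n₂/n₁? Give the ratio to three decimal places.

At Brewster incidence θ_B = 90° − θ_t = 90° − 57.53° = 32.47°.
Then n₂/n₁ = tan θ_B = tan 32.47° = 0.636.

n₂/n₁ ≈ 0.636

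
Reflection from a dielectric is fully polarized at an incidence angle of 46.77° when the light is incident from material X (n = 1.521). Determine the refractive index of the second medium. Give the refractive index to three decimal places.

n ≈ 1.618

Brewster's law: tan θ_B = n₂/n₁ (light incident in material X, refracted into a dielectric).
n₂ = n₁ tan θ_B = 1.521 × tan 46.77° = 1.618.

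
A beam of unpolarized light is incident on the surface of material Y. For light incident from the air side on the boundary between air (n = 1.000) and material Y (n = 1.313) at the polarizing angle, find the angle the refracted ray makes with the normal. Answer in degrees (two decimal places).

tan θ_B = n₂/n₁ = 1.313/1.000 = 1.3130, so θ_B = 52.71°.
The refracted ray is perpendicular to the reflected ray, so θ_t = 90° − θ_B = 37.29°.

θ_t ≈ 37.29°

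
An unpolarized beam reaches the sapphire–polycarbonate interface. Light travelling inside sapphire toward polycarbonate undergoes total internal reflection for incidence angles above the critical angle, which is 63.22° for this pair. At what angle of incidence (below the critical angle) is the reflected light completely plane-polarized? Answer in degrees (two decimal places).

sin θ_c = n₂/n₁, so n₂/n₁ = sin 63.22° = 0.8927.
Brewster: tan θ_B = n₂/n₁ = 0.8927.
θ_B = arctan(0.8927) = 41.76°.

θ_B ≈ 41.76°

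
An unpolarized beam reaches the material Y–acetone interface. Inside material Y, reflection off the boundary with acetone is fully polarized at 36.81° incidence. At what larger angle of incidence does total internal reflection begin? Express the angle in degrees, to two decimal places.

θ_c ≈ 48.45°

n₂/n₁ = tan 36.81° = 0.7484; the critical angle satisfies sin θ_c = n₂/n₁.
θ_c = arcsin(0.7484) = 48.45°.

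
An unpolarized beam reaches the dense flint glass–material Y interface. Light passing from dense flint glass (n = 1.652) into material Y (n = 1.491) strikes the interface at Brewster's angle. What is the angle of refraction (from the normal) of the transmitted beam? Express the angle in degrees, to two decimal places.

tan θ_B = n₂/n₁ = 1.491/1.652 = 0.9025, so θ_B = 42.07°.
At Brewster's angle the reflected and refracted rays are perpendicular, so θ_t = 90° − θ_B = 90° − 42.07° = 47.93°.

θ_t ≈ 47.93°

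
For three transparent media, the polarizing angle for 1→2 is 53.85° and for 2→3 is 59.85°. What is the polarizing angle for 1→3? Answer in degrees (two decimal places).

θ_B ≈ 67.01°

Each Brewster angle gives a ratio: n₂/n₁ = tan 53.85° = 1.3688, n₃/n₂ = tan 59.85° = 1.7216.
So n₃/n₁ = (n₂/n₁)(n₃/n₂) = 1.3688 × 1.7216 = 2.3566.
θ_B(1→3) = arctan(2.3566) = 67.01°.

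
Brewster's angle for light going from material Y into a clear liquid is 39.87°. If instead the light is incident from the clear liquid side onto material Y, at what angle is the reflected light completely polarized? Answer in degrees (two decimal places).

The two Brewster angles are complementary: θ_B' = 90° − θ_B = 90° − 39.87° = 50.13°.

θ_B' ≈ 50.13°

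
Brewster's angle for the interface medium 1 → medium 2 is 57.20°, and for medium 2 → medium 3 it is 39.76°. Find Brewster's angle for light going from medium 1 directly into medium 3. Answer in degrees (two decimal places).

Each Brewster angle gives a ratio: n₂/n₁ = tan 57.20° = 1.5517, n₃/n₂ = tan 39.76° = 0.8320.
So n₃/n₁ = (n₂/n₁)(n₃/n₂) = 1.5517 × 0.8320 = 1.2910.
θ_B(1→3) = arctan(1.2910) = 52.24°.

θ_B ≈ 52.24°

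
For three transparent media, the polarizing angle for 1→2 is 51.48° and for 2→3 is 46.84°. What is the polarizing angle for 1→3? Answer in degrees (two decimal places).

θ_B ≈ 53.26°

tan θ_B(1→2) = n₂/n₁ = tan 51.48° = 1.2563.
tan θ_B(2→3) = n₃/n₂ = tan 46.84° = 1.0664.
Multiplying, n₃/n₁ = 1.2563 × 1.0664 = 1.3397, and θ_B(1→3) = arctan 1.3397 = 53.26°.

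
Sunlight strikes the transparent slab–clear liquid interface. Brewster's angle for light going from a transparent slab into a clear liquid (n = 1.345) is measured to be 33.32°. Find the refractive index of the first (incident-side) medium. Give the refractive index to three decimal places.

Full polarization of the reflected beam means tan θ_B = n₂/n₁, where n₁ is the incident medium (a transparent slab).
n₁ = n₂ / tan θ_B = 1.345 / tan 33.32° = 2.046.

n ≈ 2.046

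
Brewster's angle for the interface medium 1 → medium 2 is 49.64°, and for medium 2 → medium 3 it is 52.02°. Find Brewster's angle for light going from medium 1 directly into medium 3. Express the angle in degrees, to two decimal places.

Each Brewster angle gives a ratio: n₂/n₁ = tan 49.64° = 1.1767, n₃/n₂ = tan 52.02° = 1.2809.
So n₃/n₁ = (n₂/n₁)(n₃/n₂) = 1.1767 × 1.2809 = 1.5071.
θ_B(1→3) = arctan(1.5071) = 56.44°.

θ_B ≈ 56.44°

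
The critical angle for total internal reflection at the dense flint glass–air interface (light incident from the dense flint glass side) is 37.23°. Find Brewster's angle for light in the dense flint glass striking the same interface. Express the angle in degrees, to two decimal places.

At the critical angle sin θ_c = n₂/n₁, giving n₂/n₁ = sin 37.23° = 0.6050.
Then tan θ_B = n₂/n₁ = 0.6050, so θ_B = arctan 0.6050 = 31.17°.

θ_B ≈ 31.17°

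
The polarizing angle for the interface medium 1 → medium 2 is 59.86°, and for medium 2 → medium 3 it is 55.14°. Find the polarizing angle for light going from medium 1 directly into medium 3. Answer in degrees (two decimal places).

Each Brewster angle gives a ratio: n₂/n₁ = tan 59.86° = 1.7223, n₃/n₂ = tan 55.14° = 1.4356.
Multiplying, n₃/n₁ = 1.7223 × 1.4356 = 2.4726, and θ_B(1→3) = arctan 2.4726 = 67.98°.

θ_B ≈ 67.98°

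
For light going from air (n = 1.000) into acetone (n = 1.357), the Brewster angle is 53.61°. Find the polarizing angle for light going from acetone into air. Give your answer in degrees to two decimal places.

θ_B' ≈ 36.39°

tan θ_B' = n₁/n₂ = 1/tan θ_B, so θ_B' = 90° − θ_B.
θ_B' = 90° − 53.61° = 36.39°.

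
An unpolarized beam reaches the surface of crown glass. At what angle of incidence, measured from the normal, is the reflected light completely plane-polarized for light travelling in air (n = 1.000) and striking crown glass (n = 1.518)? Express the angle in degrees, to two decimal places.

θ_B ≈ 56.62°

Here n₂/n₁ = 1.518/1.000 = 1.5180, and Brewster's law gives tan θ_B = n₂/n₁.
So θ_B = arctan 1.5180 = 56.62°.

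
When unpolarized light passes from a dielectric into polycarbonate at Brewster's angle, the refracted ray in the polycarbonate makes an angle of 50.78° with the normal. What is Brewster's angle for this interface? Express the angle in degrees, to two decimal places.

θ_B ≈ 39.22°

At Brewster's angle the reflected and refracted rays are perpendicular, so θ_B + θ_t = 90°.
θ_B = 90° − 50.78° = 39.22°.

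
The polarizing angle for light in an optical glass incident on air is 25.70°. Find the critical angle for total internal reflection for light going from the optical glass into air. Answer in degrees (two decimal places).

θ_c ≈ 28.77°

From Brewster, n₂/n₁ = tan θ_B = tan 25.70° = 0.4813.
Then sin θ_c = n₂/n₁ = 0.4813, so θ_c = arcsin 0.4813 = 28.77°.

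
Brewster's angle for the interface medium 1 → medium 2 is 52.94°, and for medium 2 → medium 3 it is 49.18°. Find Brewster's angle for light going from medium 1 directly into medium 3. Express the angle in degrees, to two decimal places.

θ_B ≈ 56.88°

n₂/n₁ = tan 52.94° = 1.3242 and n₃/n₂ = tan 49.18° = 1.1577.
Multiplying, n₃/n₁ = 1.3242 × 1.1577 = 1.5330, and θ_B(1→3) = arctan 1.5330 = 56.88°.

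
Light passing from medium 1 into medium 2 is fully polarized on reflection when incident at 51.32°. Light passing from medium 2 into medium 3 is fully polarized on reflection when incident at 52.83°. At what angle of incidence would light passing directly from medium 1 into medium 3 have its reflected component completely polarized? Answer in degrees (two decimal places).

Each Brewster angle gives a ratio: n₂/n₁ = tan 51.32° = 1.2491, n₃/n₂ = tan 52.83° = 1.3189.
Multiplying, n₃/n₁ = 1.2491 × 1.3189 = 1.6474, and θ_B(1→3) = arctan 1.6474 = 58.74°.

θ_B ≈ 58.74°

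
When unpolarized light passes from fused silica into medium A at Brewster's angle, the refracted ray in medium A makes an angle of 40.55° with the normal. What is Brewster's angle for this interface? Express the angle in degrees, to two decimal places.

Brewster's condition makes the reflected and refracted beams perpendicular: θ_B + θ_t = 90°.
So θ_B = 90° − θ_t = 90° − 40.55° = 49.45°.

θ_B ≈ 49.45°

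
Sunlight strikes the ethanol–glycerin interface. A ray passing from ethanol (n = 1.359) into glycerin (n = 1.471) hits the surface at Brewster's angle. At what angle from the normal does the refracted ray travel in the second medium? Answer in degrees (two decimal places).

θ_t ≈ 42.73°

θ_B = arctan(n₂/n₁) = arctan(1.471/1.359) = 47.27°.
At Brewster's angle the reflected and refracted rays are perpendicular, so θ_t = 90° − θ_B = 90° − 47.27° = 42.73°.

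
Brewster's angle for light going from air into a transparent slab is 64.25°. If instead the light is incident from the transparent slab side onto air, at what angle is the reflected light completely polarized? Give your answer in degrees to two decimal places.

θ_B' ≈ 25.75°

tan θ_B' = n₁/n₂ = 1/tan θ_B, so θ_B' = 90° − θ_B.
θ_B' = 90° − 64.25° = 25.75°.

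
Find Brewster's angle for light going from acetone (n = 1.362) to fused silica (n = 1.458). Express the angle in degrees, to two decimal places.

Here n₂/n₁ = 1.458/1.362 = 1.0705, and Brewster's law gives tan θ_B = n₂/n₁.
θ_B = arctan(1.0705) = 46.95°.

θ_B ≈ 46.95°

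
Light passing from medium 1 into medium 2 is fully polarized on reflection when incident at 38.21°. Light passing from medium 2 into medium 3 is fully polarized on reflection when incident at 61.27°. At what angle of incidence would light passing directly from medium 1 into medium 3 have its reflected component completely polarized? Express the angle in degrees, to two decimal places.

θ_B ≈ 55.15°

tan θ_B(1→2) = n₂/n₁ = tan 38.21° = 0.7872.
tan θ_B(2→3) = n₃/n₂ = tan 61.27° = 1.8243.
n₃/n₁ = 1.4361. Then tan θ_B(1→3) = n₃/n₁, so θ_B(1→3) = arctan(1.4361) = 55.15°.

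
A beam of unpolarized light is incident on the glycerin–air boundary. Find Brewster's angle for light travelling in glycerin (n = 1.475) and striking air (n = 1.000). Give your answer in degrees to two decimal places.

θ_B ≈ 34.14°

tan θ_B = n₂/n₁ = 1.000/1.475 = 0.6780.
So θ_B = arctan 0.6780 = 34.14°.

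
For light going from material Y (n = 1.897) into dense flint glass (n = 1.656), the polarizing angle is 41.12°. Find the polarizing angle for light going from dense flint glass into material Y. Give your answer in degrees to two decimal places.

θ_B' ≈ 48.88°

Reversing the direction swaps n₁ and n₂, so tan θ_B' = 1/tan θ_B and θ_B' = 90° − θ_B.
Hence θ_B' = 90° − 41.12° = 48.88°.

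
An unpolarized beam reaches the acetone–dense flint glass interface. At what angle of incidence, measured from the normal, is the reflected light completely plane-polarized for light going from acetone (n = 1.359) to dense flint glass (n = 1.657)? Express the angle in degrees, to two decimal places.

θ_B ≈ 50.64°

The reflected p-component vanishes when tan θ_B = n₂/n₁.
tan θ_B = n₂/n₁ = 1.657/1.359 = 1.2193.
So θ_B = arctan 1.2193 = 50.64°.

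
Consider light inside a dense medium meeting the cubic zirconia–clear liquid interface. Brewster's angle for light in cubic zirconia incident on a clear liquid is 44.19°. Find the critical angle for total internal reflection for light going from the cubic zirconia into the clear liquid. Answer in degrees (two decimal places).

n₂/n₁ = tan 44.19° = 0.9721; the critical angle satisfies sin θ_c = n₂/n₁.
θ_c = arcsin(0.9721) = 76.44°.

θ_c ≈ 76.44°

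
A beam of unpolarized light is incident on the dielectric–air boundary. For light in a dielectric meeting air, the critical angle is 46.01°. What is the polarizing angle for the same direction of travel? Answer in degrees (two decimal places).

n₂/n₁ = sin θ_c = sin 46.01° = 0.7195.
tan θ_B equals the same ratio, so θ_B = arctan(0.7195) = 35.73°.

θ_B ≈ 35.73°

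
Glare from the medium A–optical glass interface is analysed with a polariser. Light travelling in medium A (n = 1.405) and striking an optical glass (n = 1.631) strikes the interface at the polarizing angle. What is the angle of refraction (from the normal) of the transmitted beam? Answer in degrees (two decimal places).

tan θ_B = n₂/n₁ = 1.631/1.405 = 1.1609, so θ_B = 49.26°.
Since θ_B + θ_t = 90° at Brewster incidence, θ_t = 90° − 49.26° = 40.74°.

θ_t ≈ 40.74°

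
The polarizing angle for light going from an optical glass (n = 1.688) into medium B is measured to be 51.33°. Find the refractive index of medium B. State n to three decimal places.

At the polarizing angle, tan θ_B = n₂/n₁ with n₁ on the incident side (an optical glass) and n₂ on the transmitted side (medium B).
n₂ = n₁ tan θ_B = 1.688 × tan 51.33° = 2.109.

n ≈ 2.109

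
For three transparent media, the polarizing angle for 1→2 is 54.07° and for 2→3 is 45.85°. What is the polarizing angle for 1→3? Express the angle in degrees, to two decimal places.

n₂/n₁ = tan 54.07° = 1.3799 and n₃/n₂ = tan 45.85° = 1.0301.
Multiplying, n₃/n₁ = 1.3799 × 1.0301 = 1.4215, and θ_B(1→3) = arctan 1.4215 = 54.87°.

θ_B ≈ 54.87°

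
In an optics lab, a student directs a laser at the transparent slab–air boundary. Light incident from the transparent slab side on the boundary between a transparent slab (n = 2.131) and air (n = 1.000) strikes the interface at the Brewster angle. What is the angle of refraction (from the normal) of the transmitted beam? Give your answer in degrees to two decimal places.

θ_B = arctan(n₂/n₁) = arctan(1.000/2.131) = 25.14°.
Since θ_B + θ_t = 90° at Brewster incidence, θ_t = 90° − 25.14° = 64.86°.

θ_t ≈ 64.86°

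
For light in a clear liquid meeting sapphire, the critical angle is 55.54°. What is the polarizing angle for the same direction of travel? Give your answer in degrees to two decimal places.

At the critical angle sin θ_c = n₂/n₁, giving n₂/n₁ = sin 55.54° = 0.8245.
Then tan θ_B = n₂/n₁ = 0.8245, so θ_B = arctan 0.8245 = 39.51°.

θ_B ≈ 39.51°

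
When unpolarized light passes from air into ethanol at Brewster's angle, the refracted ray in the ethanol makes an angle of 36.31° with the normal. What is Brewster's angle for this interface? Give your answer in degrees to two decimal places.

At Brewster's angle the reflected and refracted rays are perpendicular, so θ_B + θ_t = 90°.
So θ_B = 90° − θ_t = 90° − 36.31° = 53.69°.

θ_B ≈ 53.69°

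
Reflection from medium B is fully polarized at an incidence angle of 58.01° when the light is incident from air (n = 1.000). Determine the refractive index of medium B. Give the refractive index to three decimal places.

n ≈ 1.601

At the polarizing angle, tan θ_B = n₂/n₁ with n₁ on the incident side (air) and n₂ on the transmitted side (medium B).
n₂ = n₁ tan θ_B = 1.000 × tan 58.01° = 1.601.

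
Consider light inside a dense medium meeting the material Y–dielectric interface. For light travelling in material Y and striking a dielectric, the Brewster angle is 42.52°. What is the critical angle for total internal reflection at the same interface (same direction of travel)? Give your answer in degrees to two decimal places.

θ_c ≈ 66.49°

n₂/n₁ = tan 42.52° = 0.9170; the critical angle satisfies sin θ_c = n₂/n₁.
θ_c = arcsin(0.9170) = 66.49°.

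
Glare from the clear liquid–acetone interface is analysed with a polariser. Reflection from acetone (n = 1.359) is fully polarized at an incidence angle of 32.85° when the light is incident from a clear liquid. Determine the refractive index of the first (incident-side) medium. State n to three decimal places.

n ≈ 2.105

Brewster's law: tan θ_B = n₂/n₁ (light incident in a clear liquid, refracted into acetone).
n₁ = n₂ / tan θ_B = 1.359 / tan 32.85° = 2.105.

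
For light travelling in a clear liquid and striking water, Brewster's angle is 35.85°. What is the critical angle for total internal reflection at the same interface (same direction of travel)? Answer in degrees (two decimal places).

tan θ_B = n₂/n₁ = tan 35.85° = 0.7226.
Total internal reflection: sin θ_c = n₂/n₁ = 0.7226.
θ_c = arcsin(0.7226) = 46.27°.

θ_c ≈ 46.27°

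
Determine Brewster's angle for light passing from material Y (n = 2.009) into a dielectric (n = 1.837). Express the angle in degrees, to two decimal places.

θ_B ≈ 42.44°

tan θ_B = n₂/n₁ = 1.837/2.009 = 0.9144. Taking the arctangent, θ_B = 42.44°.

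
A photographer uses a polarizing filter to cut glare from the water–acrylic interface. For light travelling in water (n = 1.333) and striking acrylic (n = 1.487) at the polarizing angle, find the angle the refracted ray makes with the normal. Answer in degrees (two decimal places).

θ_B = arctan(n₂/n₁) = arctan(1.487/1.333) = 48.13°.
The refracted ray is perpendicular to the reflected ray, so θ_t = 90° − θ_B = 41.87°.

θ_t ≈ 41.87°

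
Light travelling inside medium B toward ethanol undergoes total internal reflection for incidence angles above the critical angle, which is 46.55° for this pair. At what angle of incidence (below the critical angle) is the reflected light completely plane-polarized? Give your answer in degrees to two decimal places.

n₂/n₁ = sin θ_c = sin 46.55° = 0.7260.
tan θ_B equals the same ratio, so θ_B = arctan(0.7260) = 35.98°.

θ_B ≈ 35.98°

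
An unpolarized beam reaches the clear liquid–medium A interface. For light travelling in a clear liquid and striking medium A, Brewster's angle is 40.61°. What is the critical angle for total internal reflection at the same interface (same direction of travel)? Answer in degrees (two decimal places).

θ_c ≈ 59.03°

tan θ_B = n₂/n₁ = tan 40.61° = 0.8574.
Total internal reflection: sin θ_c = n₂/n₁ = 0.8574.
θ_c = arcsin(0.8574) = 59.03°.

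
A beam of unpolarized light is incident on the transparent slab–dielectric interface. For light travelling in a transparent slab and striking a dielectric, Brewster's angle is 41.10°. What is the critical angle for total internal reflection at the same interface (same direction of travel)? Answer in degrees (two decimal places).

From Brewster, n₂/n₁ = tan θ_B = tan 41.10° = 0.8724.
Then sin θ_c = n₂/n₁ = 0.8724, so θ_c = arcsin 0.8724 = 60.73°.

θ_c ≈ 60.73°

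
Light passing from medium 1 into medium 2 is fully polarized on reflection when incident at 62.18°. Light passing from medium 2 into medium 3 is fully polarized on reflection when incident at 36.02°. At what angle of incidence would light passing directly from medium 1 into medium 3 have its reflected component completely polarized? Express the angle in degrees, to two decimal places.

θ_B ≈ 54.03°

tan θ_B(1→2) = n₂/n₁ = tan 62.18° = 1.8951.
tan θ_B(2→3) = n₃/n₂ = tan 36.02° = 0.7271.
n₃/n₁ = 1.3779. Then tan θ_B(1→3) = n₃/n₁, so θ_B(1→3) = arctan(1.3779) = 54.03°.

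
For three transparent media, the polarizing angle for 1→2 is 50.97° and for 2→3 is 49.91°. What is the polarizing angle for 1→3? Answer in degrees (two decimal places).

Each Brewster angle gives a ratio: n₂/n₁ = tan 50.97° = 1.2336, n₃/n₂ = tan 49.91° = 1.1880.
Multiplying, n₃/n₁ = 1.2336 × 1.1880 = 1.4654, and θ_B(1→3) = arctan 1.4654 = 55.69°.

θ_B ≈ 55.69°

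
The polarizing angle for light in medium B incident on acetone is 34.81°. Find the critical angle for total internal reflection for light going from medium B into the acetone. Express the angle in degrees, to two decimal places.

θ_c ≈ 44.05°

tan θ_B = n₂/n₁ = tan 34.81° = 0.6953.
Total internal reflection: sin θ_c = n₂/n₁ = 0.6953.
θ_c = arcsin(0.6953) = 44.05°.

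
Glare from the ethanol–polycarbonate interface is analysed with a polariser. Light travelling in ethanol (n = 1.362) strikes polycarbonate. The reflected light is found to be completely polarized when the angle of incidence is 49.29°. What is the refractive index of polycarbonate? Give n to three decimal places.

n ≈ 1.583

Brewster's law: tan θ_B = n₂/n₁ (light incident in ethanol, refracted into polycarbonate).
n₂ = n₁ tan θ_B = 1.362 × tan 49.29° = 1.583.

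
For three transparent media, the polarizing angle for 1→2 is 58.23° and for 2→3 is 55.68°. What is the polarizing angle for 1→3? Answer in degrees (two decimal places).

Each Brewster angle gives a ratio: n₂/n₁ = tan 58.23° = 1.6147, n₃/n₂ = tan 55.68° = 1.4648.
Multiplying, n₃/n₁ = 1.6147 × 1.4648 = 2.3653, and θ_B(1→3) = arctan 2.3653 = 67.08°.

θ_B ≈ 67.08°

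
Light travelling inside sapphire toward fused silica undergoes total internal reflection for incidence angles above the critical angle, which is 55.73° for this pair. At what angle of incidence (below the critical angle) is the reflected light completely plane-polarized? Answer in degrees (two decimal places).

n₂/n₁ = sin θ_c = sin 55.73° = 0.8264.
tan θ_B equals the same ratio, so θ_B = arctan(0.8264) = 39.57°.

θ_B ≈ 39.57°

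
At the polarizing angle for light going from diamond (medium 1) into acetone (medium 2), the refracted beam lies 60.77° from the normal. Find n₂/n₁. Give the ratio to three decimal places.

θ_B + θ_t = 90°, so θ_B = 90° − 60.77° = 29.23°.
tan θ_B = n₂/n₁, so n₂/n₁ = tan 29.23° = 0.560.

n₂/n₁ ≈ 0.560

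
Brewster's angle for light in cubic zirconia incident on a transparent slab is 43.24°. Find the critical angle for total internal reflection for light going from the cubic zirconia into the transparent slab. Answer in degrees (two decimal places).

θ_c ≈ 70.11°

n₂/n₁ = tan 43.24° = 0.9404; the critical angle satisfies sin θ_c = n₂/n₁.
θ_c = arcsin(0.9404) = 70.11°.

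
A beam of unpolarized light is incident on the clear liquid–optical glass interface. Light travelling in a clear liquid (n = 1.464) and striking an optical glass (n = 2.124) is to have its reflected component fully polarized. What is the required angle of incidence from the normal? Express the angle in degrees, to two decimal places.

θ_B ≈ 55.42°

Here n₂/n₁ = 2.124/1.464 = 1.4508, and Brewster's law gives tan θ_B = n₂/n₁. Taking the arctangent, θ_B = 55.42°.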